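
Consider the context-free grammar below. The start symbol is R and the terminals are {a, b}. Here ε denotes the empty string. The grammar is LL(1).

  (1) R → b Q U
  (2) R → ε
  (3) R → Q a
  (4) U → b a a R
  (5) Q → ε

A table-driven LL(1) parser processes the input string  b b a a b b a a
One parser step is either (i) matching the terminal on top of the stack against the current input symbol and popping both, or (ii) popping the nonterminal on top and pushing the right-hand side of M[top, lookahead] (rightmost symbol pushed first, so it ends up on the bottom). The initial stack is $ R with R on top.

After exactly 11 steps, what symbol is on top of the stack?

b

step 1: stack=$ R  input=b b a a b b a a $  — expand R → b Q U
step 2: stack=$ U Q b  input=b b a a b b a a $  — match b
step 3: stack=$ U Q  input=b a a b b a a $  — expand Q → ε
step 4: stack=$ U  input=b a a b b a a $  — expand U → b a a R
step 5: stack=$ R a a b  input=b a a b b a a $  — match b
step 6: stack=$ R a a  input=a a b b a a $  — match a
step 7: stack=$ R a  input=a b b a a $  — match a
step 8: stack=$ R  input=b b a a $  — expand R → b Q U
step 9: stack=$ U Q b  input=b b a a $  — match b
step 10: stack=$ U Q  input=b a a $  — expand Q → ε
step 11: stack=$ U  input=b a a $  — expand U → b a a R
Stack after step 11: $ R a a b (top = b).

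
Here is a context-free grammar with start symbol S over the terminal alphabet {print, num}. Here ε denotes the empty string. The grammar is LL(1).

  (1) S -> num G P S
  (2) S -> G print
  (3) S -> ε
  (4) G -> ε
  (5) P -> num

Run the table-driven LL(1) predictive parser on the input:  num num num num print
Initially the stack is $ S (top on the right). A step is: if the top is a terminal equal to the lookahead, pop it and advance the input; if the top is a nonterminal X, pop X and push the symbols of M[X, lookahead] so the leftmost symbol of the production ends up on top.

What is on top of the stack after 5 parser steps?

S

step 1: stack=$ S  input=num num num num print $  — expand S -> num G P S
step 2: stack=$ S P G num  input=num num num num print $  — match num
step 3: stack=$ S P G  input=num num num print $  — expand G -> ε
step 4: stack=$ S P  input=num num num print $  — expand P -> num
step 5: stack=$ S num  input=num num num print $  — match num
Stack after step 5: $ S (top = S).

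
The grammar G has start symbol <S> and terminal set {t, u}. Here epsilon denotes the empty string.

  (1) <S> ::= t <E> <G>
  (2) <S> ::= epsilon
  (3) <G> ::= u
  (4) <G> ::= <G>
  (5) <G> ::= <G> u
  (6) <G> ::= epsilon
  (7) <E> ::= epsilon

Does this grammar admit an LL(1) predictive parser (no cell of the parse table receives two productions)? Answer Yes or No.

FIRST(<S>) = {epsilon, t}
FIRST(<G>) = {epsilon, u}
FIRST(<E>) = {epsilon}
FOLLOW(<S>) = {$}
FOLLOW(<G>) = {$, u}
FOLLOW(<E>) = {$, u}
Cell M[<G>, $] receives both <G> ::= <G> and <G> ::= epsilon — the grammar is not LL(1).

No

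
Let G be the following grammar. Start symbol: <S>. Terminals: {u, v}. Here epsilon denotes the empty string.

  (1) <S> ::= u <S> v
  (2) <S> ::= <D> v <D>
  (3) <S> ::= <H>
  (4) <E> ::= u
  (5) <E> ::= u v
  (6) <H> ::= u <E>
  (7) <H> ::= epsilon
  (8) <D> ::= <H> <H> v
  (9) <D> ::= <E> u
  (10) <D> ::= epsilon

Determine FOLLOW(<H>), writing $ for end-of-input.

{$, u, v}

FIRST(<E>): from <E>::=u we get {u}; from <E>::=u v we get {u}. So FIRST(<E>) = {u}.
FIRST(<H>): from <H>::=u <E> we get {u}; from <H>::=epsilon we get {epsilon}. So FIRST(<H>) = {epsilon, u}.
FIRST(<D>): from <D>::=<H> <H> v we get {u, v}; from <D>::=<E> u we get {u}; from <D>::=epsilon we get {epsilon}. So FIRST(<D>) = {epsilon, u, v}.
FIRST(<S>): from <S>::=u <S> v we get {u}; from <S>::=<D> v <D> we get {u, v}; from <S>::=<H> we get {epsilon, u}. So FIRST(<S>) = {epsilon, u, v}.
FOLLOW(<S>) includes $ since <S> is the start symbol.
FOLLOW(<S>): in <S>::=u <S> v, <S> is followed by v with FIRST {v}. Thus FOLLOW(<S>) = {$, v}.
FOLLOW(<H>): in <S>::=<H>, the suffix after <H> is empty, so FOLLOW(<H>) ⊇ FOLLOW(<S>) = {$, v}; in <D>::=<H> <H> v (occurrence 1), <H> is followed by <H> v with FIRST {u, v}; in <D>::=<H> <H> v (occurrence 2), <H> is followed by v with FIRST {v}. Thus FOLLOW(<H>) = {$, u, v}.
FOLLOW(<E>): in <H>::=u <E>, the suffix after <E> is empty, so FOLLOW(<E>) ⊇ FOLLOW(<H>) = {$, u, v}; in <D>::=<E> u, <E> is followed by u with FIRST {u}. Thus FOLLOW(<E>) = {$, u, v}.
FOLLOW(<D>): in <S>::=<D> v <D> (occurrence 1), <D> is followed by v <D> with FIRST {v}; in <S>::=<D> v <D> (occurrence 2), the suffix after <D> is empty, so FOLLOW(<D>) ⊇ FOLLOW(<S>) = {$, v}. Thus FOLLOW(<D>) = {$, v}.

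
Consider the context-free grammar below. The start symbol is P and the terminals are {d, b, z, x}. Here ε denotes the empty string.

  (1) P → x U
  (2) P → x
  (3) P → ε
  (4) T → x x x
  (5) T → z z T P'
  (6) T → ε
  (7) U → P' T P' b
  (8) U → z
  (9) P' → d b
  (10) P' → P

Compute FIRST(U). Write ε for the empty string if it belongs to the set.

FIRST(P): from P→x U we get {x}; from P→x we get {x}; from P→ε we get {ε}. So FIRST(P) = {ε, x}.
FIRST(T): from T→x x x we get {x}; from T→z z T P' we get {z}; from T→ε we get {ε}. So FIRST(T) = {ε, x, z}.
FIRST(P'): from P'→d b we get {d}; from P'→P we get {ε, x}. So FIRST(P') = {ε, d, x}.
FIRST(U): from U→P' T P' b we get {b, d, x, z}; from U→z we get {z}. So FIRST(U) = {b, d, x, z}.

{b, d, x, z}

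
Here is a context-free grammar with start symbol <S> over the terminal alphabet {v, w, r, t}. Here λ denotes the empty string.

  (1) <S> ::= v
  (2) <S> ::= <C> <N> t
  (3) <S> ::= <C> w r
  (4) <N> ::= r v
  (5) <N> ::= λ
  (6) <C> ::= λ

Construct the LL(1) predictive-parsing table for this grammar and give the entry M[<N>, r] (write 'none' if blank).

<N> ::= r v

FIRST(<N>): from <N>::=r v we get {r}; from <N>::=λ we get {λ}. So FIRST(<N>) = {λ, r}.
FIRST(<C>): from <C>::=λ we get {λ}. So FIRST(<C>) = {λ}.
FIRST(<S>): from <S>::=v we get {v}; from <S>::=<C> <N> t we get {r, t}; from <S>::=<C> w r we get {w}. So FIRST(<S>) = {r, t, v, w}.
FOLLOW(<S>) includes $ since <S> is the start symbol.
FOLLOW(<N>): in <S>::=<C> <N> t, <N> is followed by t with FIRST {t}. Thus FOLLOW(<N>) = {t}.
For <N> ::= r v: FIRST(r v) = {r}, so it goes in M[<N>, t] for t ∈ {r}.
For <N> ::= λ: FIRST(λ) = {λ}, so it goes in M[<N>, t] for t ∈ {}; since λ ∈ FIRST, also for every t ∈ FOLLOW(<N>) = {t}.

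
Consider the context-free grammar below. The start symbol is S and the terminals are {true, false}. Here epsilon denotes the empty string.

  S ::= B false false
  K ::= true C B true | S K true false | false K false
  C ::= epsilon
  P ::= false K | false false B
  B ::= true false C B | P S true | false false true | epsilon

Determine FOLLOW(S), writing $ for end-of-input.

{$, false, true}

FIRST(C) = {epsilon}
FIRST(P) = {false}
FIRST(B) = {epsilon, false, true}  (via P S true)
FIRST(S) = {false, true}  (via B false false)
FIRST(K) = {false, true}  (via S K true false)
FOLLOW(S) includes $ since S is the start symbol.
FOLLOW(S): in K::=S K true false, S is followed by K true false with FIRST {false, true}; in B::=P S true, S is followed by true with FIRST {true}. Thus FOLLOW(S) = {$, false, true}.
FOLLOW(P): in B::=P S true, P is followed by S true with FIRST {false, true}. Thus FOLLOW(P) = {false, true}.
FOLLOW(K): in K::=S K true false, K is followed by true false with FIRST {true}; in K::=false K false, K is followed by false with FIRST {false}; in P::=false K, the suffix after K is empty, so FOLLOW(K) ⊇ FOLLOW(P) = {false, true}. Thus FOLLOW(K) = {false, true}.
FOLLOW(B): in S::=B false false, B is followed by false false with FIRST {false}; in K::=true C B true, B is followed by true with FIRST {true}; in P::=false false B, the suffix after B is empty, so FOLLOW(B) ⊇ FOLLOW(P) = {false, true}; in B::=true false C B, the suffix after B is empty (adds nothing new). Thus FOLLOW(B) = {false, true}.
FOLLOW(C): in K::=true C B true, C is followed by B true with FIRST {false, true}; in B::=true false C B, C is followed by B with FIRST {epsilon, false, true}; in B::=true false C B, the suffix after C is nullable, so FOLLOW(C) ⊇ FOLLOW(B) = {false, true}. Thus FOLLOW(C) = {false, true}.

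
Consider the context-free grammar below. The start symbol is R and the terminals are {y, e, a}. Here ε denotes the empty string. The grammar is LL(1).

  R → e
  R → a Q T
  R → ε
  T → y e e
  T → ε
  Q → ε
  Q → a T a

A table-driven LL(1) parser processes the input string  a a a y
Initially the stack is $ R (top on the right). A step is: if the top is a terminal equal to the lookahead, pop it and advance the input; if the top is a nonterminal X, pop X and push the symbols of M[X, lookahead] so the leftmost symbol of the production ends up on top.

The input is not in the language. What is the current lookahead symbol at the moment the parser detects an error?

$

step 1: stack=$ R  input=a a a y $  — expand R → a Q T
step 2: stack=$ T Q a  input=a a a y $  — match a
step 3: stack=$ T Q  input=a a y $  — expand Q → a T a
step 4: stack=$ T a T a  input=a a y $  — match a
step 5: stack=$ T a T  input=a y $  — expand T → ε
step 6: stack=$ T a  input=a y $  — match a
step 7: stack=$ T  input=y $  — expand T → y e e
step 8: stack=$ e e y  input=y $  — match y
step 9: stack=$ e e  input=$  — error: top is terminal e but lookahead is $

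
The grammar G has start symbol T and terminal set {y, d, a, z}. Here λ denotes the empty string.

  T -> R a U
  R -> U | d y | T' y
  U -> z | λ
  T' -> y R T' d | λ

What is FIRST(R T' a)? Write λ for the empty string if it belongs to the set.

FIRST(U): from U->z we get {z}; from U->λ we get {λ}. So FIRST(U) = {λ, z}.
FIRST(T'): from T'->y R T' d we get {y}; from T'->λ we get {λ}. So FIRST(T') = {λ, y}.
FIRST(R): from R->U we get {λ, z}; from R->d y we get {d}; from R->T' y we get {y}. So FIRST(R) = {λ, d, y, z}.
FIRST(T): from T->R a U we get {a, d, y, z}. So FIRST(T) = {a, d, y, z}.
FIRST(R T' a): take FIRST of each symbol in turn, carrying on past any symbol whose FIRST contains λ; result {a, d, y, z}.

{a, d, y, z}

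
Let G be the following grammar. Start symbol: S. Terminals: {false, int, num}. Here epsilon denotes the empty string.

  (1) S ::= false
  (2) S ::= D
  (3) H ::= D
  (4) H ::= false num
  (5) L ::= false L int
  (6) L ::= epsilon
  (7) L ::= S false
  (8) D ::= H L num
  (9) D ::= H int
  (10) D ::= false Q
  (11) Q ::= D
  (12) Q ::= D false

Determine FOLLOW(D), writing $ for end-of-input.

FIRST(S): from S::=false we get {false}; from S::=D we get {false}. So FIRST(S) = {false}.
FIRST(L): from L::=false L int we get {false}; from L::=epsilon we get {epsilon}; from L::=S false we get {false}. So FIRST(L) = {epsilon, false}.
FIRST(H): from H::=D we get {false}; from H::=false num we get {false}. So FIRST(H) = {false}.
FIRST(D): from D::=H L num we get {false}; from D::=H int we get {false}; from D::=false Q we get {false}. So FIRST(D) = {false}.
FIRST(Q): from Q::=D we get {false}; from Q::=D false we get {false}. So FIRST(Q) = {false}.
FOLLOW(S) includes $ since S is the start symbol.
FOLLOW(S): in L::=S false, S is followed by false with FIRST {false}. Thus FOLLOW(S) = {$, false}.
FOLLOW(H): in D::=H L num, H is followed by L num with FIRST {false, num}; in D::=H int, H is followed by int with FIRST {int}. Thus FOLLOW(H) = {false, int, num}.
FOLLOW(L): in L::=false L int, L is followed by int with FIRST {int}; in D::=H L num, L is followed by num with FIRST {num}. Thus FOLLOW(L) = {int, num}.
FOLLOW(D): in S::=D, the suffix after D is empty, so FOLLOW(D) ⊇ FOLLOW(S) = {$, false}; in H::=D, the suffix after D is empty, so FOLLOW(D) ⊇ FOLLOW(H) = {false, int, num}; in Q::=D, the suffix after D is empty, so FOLLOW(D) ⊇ FOLLOW(Q) = {$, false, int, num}; in Q::=D false, D is followed by false with FIRST {false}. Thus FOLLOW(D) = {$, false, int, num}.
FOLLOW(Q): in D::=false Q, the suffix after Q is empty, so FOLLOW(Q) ⊇ FOLLOW(D) = {$, false, int, num}. Thus FOLLOW(Q) = {$, false, int, num}.

{$, false, int, num}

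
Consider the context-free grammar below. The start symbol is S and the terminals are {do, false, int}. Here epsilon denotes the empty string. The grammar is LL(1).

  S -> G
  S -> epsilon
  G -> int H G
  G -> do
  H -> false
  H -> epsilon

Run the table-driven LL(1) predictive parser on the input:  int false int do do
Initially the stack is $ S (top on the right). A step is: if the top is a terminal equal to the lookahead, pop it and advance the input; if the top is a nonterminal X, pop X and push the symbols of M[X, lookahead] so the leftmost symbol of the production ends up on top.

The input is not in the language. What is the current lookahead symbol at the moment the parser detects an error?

      Stack      Input                  Action
   1  $ S        int false int do do $  expand S -> G
   2  $ G        int false int do do $  expand G -> int H G
   3  $ G H int  int false int do do $  match int
   4  $ G H      false int do do $      expand H -> false
   5  $ G false  false int do do $      match false
   6  $ G        int do do $            expand G -> int H G
   7  $ G H int  int do do $            match int
   8  $ G H      do do $                expand H -> epsilon
   9  $ G        do do $                expand G -> do
  10  $ do       do do $                match do
  11  $          do $                   error: stack empty but input remains

do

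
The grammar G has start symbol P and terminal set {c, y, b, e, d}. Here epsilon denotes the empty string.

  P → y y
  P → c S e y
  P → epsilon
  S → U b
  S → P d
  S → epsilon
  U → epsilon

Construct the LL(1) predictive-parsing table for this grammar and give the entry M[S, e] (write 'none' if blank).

S → epsilon

FIRST(P): from P→y y we get {y}; from P→c S e y we get {c}; from P→epsilon we get {epsilon}. So FIRST(P) = {epsilon, c, y}.
FIRST(U): from U→epsilon we get {epsilon}. So FIRST(U) = {epsilon}.
FIRST(S): from S→U b we get {b}; from S→P d we get {c, d, y}; from S→epsilon we get {epsilon}. So FIRST(S) = {epsilon, b, c, d, y}.
FOLLOW(P) includes $ since P is the start symbol.
FOLLOW(S): in P→c S e y, S is followed by e y with FIRST {e}. Thus FOLLOW(S) = {e}.
For S → U b: FIRST(U b) = {b}, so it goes in M[S, t] for t ∈ {b}.
For S → P d: FIRST(P d) = {c, d, y}, so it goes in M[S, t] for t ∈ {c, d, y}.
For S → epsilon: FIRST(epsilon) = {epsilon}, so it goes in M[S, t] for t ∈ {}; since epsilon ∈ FIRST, also for every t ∈ FOLLOW(S) = {e}.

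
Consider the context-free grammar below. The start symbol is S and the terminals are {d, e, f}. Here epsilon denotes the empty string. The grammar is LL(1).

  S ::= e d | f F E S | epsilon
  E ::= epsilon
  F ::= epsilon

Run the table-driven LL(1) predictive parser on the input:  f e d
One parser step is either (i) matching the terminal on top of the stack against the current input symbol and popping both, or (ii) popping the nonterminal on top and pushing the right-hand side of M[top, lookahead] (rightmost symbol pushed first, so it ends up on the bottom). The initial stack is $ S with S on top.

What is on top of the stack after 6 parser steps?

d

step 1: stack=$ S  input=f e d $  — expand S ::= f F E S
step 2: stack=$ S E F f  input=f e d $  — match f
step 3: stack=$ S E F  input=e d $  — expand F ::= epsilon
step 4: stack=$ S E  input=e d $  — expand E ::= epsilon
step 5: stack=$ S  input=e d $  — expand S ::= e d
step 6: stack=$ d e  input=e d $  — match e
Stack after step 6: $ d (top = d).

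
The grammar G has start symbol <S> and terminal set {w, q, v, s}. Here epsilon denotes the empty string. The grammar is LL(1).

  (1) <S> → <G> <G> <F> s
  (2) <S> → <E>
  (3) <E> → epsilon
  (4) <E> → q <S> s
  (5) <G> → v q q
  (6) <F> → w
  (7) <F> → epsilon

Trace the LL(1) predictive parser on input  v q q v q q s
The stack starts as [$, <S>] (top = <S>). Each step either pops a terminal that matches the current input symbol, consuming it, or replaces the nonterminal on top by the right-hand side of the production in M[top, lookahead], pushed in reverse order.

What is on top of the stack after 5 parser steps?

<G>

step 1: stack=$ <S>  input=v q q v q q s $  — expand <S> → <G> <G> <F> s
step 2: stack=$ s <F> <G> <G>  input=v q q v q q s $  — expand <G> → v q q
step 3: stack=$ s <F> <G> q q v  input=v q q v q q s $  — match v
step 4: stack=$ s <F> <G> q q  input=q q v q q s $  — match q
step 5: stack=$ s <F> <G> q  input=q v q q s $  — match q
Stack after step 5: $ s <F> <G> (top = <G>).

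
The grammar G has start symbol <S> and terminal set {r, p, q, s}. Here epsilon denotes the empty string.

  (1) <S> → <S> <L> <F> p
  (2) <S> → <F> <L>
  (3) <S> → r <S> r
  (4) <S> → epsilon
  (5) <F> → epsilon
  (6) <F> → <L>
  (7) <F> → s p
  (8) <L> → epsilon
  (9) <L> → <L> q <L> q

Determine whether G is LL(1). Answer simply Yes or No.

No

FIRST(<S>) = {epsilon, p, q, r, s}
FIRST(<F>) = {epsilon, q, s}
FIRST(<L>) = {epsilon, q}
FOLLOW(<S>) = {$, p, q, r, s}
FOLLOW(<F>) = {$, p, q, r, s}
FOLLOW(<L>) = {$, p, q, r, s}
Cell M[<F>, $] receives both <F> → epsilon and <F> → <L> — the grammar is not LL(1).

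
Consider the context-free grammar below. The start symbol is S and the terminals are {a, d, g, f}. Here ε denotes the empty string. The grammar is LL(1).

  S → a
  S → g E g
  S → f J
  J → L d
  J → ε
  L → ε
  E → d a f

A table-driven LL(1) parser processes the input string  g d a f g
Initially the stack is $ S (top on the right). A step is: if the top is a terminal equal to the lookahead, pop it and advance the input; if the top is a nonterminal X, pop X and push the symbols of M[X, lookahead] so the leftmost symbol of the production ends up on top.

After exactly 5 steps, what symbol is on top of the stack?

     Stack      Input        Action
  1  $ S        g d a f g $  expand S → g E g
  2  $ g E g    g d a f g $  match g
  3  $ g E      d a f g $    expand E → d a f
  4  $ g f a d  d a f g $    match d
  5  $ g f a    a f g $      match a
Stack after step 5: $ g f (top = f).

f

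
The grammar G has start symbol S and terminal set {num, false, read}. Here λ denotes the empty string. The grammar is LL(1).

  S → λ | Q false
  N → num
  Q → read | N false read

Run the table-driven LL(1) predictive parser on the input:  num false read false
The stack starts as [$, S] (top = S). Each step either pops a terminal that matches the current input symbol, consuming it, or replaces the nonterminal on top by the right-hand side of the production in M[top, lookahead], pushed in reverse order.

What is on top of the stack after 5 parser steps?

read

step 1: stack=$ S  input=num false read false $  — expand S → Q false
step 2: stack=$ false Q  input=num false read false $  — expand Q → N false read
step 3: stack=$ false read false N  input=num false read false $  — expand N → num
step 4: stack=$ false read false num  input=num false read false $  — match num
step 5: stack=$ false read false  input=false read false $  — match false
Stack after step 5: $ false read (top = read).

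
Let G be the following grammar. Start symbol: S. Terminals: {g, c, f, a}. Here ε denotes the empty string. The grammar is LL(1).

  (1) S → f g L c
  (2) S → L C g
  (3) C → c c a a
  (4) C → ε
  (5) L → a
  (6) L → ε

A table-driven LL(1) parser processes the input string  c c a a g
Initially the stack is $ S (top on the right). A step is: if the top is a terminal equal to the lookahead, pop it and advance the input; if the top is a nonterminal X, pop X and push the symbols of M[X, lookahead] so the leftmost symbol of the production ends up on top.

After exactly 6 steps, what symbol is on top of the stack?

a

     Stack        Input        Action
  1  $ S          c c a a g $  expand S → L C g
  2  $ g C L      c c a a g $  expand L → ε
  3  $ g C        c c a a g $  expand C → c c a a
  4  $ g a a c c  c c a a g $  match c
  5  $ g a a c    c a a g $    match c
  6  $ g a a      a a g $      match a
Stack after step 6: $ g a (top = a).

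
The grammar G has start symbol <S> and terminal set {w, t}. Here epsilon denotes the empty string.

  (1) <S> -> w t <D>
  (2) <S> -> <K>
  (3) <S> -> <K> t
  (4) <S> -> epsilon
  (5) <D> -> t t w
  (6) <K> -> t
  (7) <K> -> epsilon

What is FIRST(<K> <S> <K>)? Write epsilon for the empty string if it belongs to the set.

FIRST(<D>) = {t}
FIRST(<K>) = {epsilon, t}
FIRST(<S>) = {epsilon, t, w}  (via <K>, <K> t)
FIRST(<K> <S> <K>): take FIRST of each symbol in turn, carrying on past any symbol whose FIRST contains epsilon; result {epsilon, t, w}.

{epsilon, t, w}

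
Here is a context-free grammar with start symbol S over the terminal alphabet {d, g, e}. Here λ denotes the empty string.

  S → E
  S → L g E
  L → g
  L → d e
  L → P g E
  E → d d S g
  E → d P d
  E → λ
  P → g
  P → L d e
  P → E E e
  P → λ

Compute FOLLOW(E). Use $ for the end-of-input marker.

FIRST(E): from E→d d S g we get {d}; from E→d P d we get {d}; from E→λ we get {λ}. So FIRST(E) = {λ, d}.
FIRST(S): from S→E we get {λ, d}; from S→L g E we get {d, e, g}. So FIRST(S) = {λ, d, e, g}.
FIRST(L): from L→g we get {g}; from L→d e we get {d}; from L→P g E we get {d, e, g}. So FIRST(L) = {d, e, g}.
FIRST(P): from P→g we get {g}; from P→L d e we get {d, e, g}; from P→E E e we get {d, e}; from P→λ we get {λ}. So FIRST(P) = {λ, d, e, g}.
FOLLOW(S) includes $ since S is the start symbol.
FOLLOW(S): in E→d d S g, S is followed by g with FIRST {g}. Thus FOLLOW(S) = {$, g}.
FOLLOW(L): in S→L g E, L is followed by g E with FIRST {g}; in P→L d e, L is followed by d e with FIRST {d}. Thus FOLLOW(L) = {d, g}.
FOLLOW(E): in S→E, the suffix after E is empty, so FOLLOW(E) ⊇ FOLLOW(S) = {$, g}; in S→L g E, the suffix after E is empty, so FOLLOW(E) ⊇ FOLLOW(S) = {$, g}; in L→P g E, the suffix after E is empty, so FOLLOW(E) ⊇ FOLLOW(L) = {d, g}; in P→E E e (occurrence 1), E is followed by E e with FIRST {d, e}; in P→E E e (occurrence 2), E is followed by e with FIRST {e}. Thus FOLLOW(E) = {$, d, e, g}.
FOLLOW(P): in L→P g E, P is followed by g E with FIRST {g}; in E→d P d, P is followed by d with FIRST {d}. Thus FOLLOW(P) = {d, g}.

{$, d, e, g}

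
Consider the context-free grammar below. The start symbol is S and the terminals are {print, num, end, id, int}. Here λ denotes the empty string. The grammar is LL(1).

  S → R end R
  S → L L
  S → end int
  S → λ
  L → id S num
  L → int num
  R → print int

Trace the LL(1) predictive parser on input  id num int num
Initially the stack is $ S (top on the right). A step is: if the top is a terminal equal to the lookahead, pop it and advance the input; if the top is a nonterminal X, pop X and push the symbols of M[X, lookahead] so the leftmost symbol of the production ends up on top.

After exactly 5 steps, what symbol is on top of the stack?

L

     Stack         Input             Action
  1  $ S           id num int num $  expand S → L L
  2  $ L L         id num int num $  expand L → id S num
  3  $ L num S id  id num int num $  match id
  4  $ L num S     num int num $     expand S → λ
  5  $ L num       num int num $     match num
Stack after step 5: $ L (top = L).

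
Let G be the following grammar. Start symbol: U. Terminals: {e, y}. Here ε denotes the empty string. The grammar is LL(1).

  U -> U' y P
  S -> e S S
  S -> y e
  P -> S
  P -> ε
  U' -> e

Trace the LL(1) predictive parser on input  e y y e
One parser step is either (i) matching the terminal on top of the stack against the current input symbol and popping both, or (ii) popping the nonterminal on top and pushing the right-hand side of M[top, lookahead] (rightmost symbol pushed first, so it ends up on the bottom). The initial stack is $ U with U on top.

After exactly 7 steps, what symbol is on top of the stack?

     Stack     Input      Action
  1  $ U       e y y e $  expand U -> U' y P
  2  $ P y U'  e y y e $  expand U' -> e
  3  $ P y e   e y y e $  match e
  4  $ P y     y y e $    match y
  5  $ P       y e $      expand P -> S
  6  $ S       y e $      expand S -> y e
  7  $ e y     y e $      match y
Stack after step 7: $ e (top = e).

e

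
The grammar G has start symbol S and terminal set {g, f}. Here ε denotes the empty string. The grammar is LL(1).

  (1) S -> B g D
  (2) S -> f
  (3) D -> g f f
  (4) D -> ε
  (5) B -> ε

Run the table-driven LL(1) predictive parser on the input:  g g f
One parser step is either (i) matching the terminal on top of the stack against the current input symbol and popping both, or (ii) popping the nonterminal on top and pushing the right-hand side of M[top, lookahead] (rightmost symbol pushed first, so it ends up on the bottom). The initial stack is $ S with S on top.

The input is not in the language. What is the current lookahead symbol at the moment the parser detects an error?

$

step 1: stack=$ S  input=g g f $  — expand S -> B g D
step 2: stack=$ D g B  input=g g f $  — expand B -> ε
step 3: stack=$ D g  input=g g f $  — match g
step 4: stack=$ D  input=g f $  — expand D -> g f f
step 5: stack=$ f f g  input=g f $  — match g
step 6: stack=$ f f  input=f $  — match f
step 7: stack=$ f  input=$  — error: top is terminal f but lookahead is $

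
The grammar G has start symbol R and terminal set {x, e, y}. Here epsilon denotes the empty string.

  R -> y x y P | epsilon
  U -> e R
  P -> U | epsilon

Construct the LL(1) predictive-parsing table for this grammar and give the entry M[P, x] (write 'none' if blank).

none

FIRST(R): from R->y x y P we get {y}; from R->epsilon we get {epsilon}. So FIRST(R) = {epsilon, y}.
FIRST(U): from U->e R we get {e}. So FIRST(U) = {e}.
FIRST(P): from P->U we get {e}; from P->epsilon we get {epsilon}. So FIRST(P) = {epsilon, e}.
FOLLOW(R) includes $ since R is the start symbol.
FOLLOW(R): in U->e R, the suffix after R is empty, so FOLLOW(R) ⊇ FOLLOW(U) = {$}. Thus FOLLOW(R) = {$}.
FOLLOW(P): in R->y x y P, the suffix after P is empty, so FOLLOW(P) ⊇ FOLLOW(R) = {$}. Thus FOLLOW(P) = {$}.
For P -> U: FIRST(U) = {e}, so it goes in M[P, t] for t ∈ {e}.
For P -> epsilon: FIRST(epsilon) = {epsilon}, so it goes in M[P, t] for t ∈ {}; since epsilon ∈ FIRST, also for every t ∈ FOLLOW(P) = {$}.
None of these place a production in M[P, x].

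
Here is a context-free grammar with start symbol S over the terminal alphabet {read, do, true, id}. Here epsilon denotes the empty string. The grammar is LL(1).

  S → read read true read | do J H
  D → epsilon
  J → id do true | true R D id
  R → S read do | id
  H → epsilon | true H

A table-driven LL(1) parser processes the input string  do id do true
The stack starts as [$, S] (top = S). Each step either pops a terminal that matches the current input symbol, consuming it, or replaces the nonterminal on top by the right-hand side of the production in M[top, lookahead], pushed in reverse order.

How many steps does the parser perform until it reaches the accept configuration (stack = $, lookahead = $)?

7

step 1: stack=$ S  input=do id do true $  — expand S → do J H
step 2: stack=$ H J do  input=do id do true $  — match do
step 3: stack=$ H J  input=id do true $  — expand J → id do true
step 4: stack=$ H true do id  input=id do true $  — match id
step 5: stack=$ H true do  input=do true $  — match do
step 6: stack=$ H true  input=true $  — match true
step 7: stack=$ H  input=$  — expand H → epsilon
Accept reached after 7 steps.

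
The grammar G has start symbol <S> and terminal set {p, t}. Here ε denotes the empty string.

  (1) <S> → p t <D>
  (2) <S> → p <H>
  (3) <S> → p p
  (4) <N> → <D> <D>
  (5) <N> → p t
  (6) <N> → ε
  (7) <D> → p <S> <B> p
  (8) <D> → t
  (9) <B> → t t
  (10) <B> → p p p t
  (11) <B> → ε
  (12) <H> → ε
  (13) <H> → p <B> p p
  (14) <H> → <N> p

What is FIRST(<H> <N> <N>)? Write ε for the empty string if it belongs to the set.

FIRST(<S>) = {p}
FIRST(<D>) = {p, t}
FIRST(<B>) = {ε, p, t}
FIRST(<N>) = {ε, p, t}  (via <D> <D>)
FIRST(<H>) = {ε, p, t}  (via <N> p)
FIRST(<H> <N> <N>): take FIRST of each symbol in turn, carrying on past any symbol whose FIRST contains ε; result {ε, p, t}.

{ε, p, t}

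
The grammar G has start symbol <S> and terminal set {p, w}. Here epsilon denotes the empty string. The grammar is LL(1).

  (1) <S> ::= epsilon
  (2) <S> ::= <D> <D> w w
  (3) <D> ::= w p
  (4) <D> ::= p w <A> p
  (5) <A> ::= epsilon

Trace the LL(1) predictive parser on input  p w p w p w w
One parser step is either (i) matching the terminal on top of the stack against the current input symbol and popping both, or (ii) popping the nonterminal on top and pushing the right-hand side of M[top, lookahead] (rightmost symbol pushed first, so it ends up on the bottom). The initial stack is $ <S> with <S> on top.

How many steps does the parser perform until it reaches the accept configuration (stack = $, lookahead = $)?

11

step 1: stack=$ <S>  input=p w p w p w w $  — expand <S> ::= <D> <D> w w
step 2: stack=$ w w <D> <D>  input=p w p w p w w $  — expand <D> ::= p w <A> p
step 3: stack=$ w w <D> p <A> w p  input=p w p w p w w $  — match p
step 4: stack=$ w w <D> p <A> w  input=w p w p w w $  — match w
step 5: stack=$ w w <D> p <A>  input=p w p w w $  — expand <A> ::= epsilon
step 6: stack=$ w w <D> p  input=p w p w w $  — match p
step 7: stack=$ w w <D>  input=w p w w $  — expand <D> ::= w p
step 8: stack=$ w w p w  input=w p w w $  — match w
step 9: stack=$ w w p  input=p w w $  — match p
step 10: stack=$ w w  input=w w $  — match w
step 11: stack=$ w  input=w $  — match w
Accept reached after 11 steps.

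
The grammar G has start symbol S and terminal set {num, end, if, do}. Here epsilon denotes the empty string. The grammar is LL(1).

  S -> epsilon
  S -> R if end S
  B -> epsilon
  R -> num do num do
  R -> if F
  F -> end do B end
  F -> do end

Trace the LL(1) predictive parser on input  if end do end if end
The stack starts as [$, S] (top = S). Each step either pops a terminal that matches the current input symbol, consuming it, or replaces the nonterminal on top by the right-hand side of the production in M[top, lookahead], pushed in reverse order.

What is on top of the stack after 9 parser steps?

end

step 1: stack=$ S  input=if end do end if end $  — expand S -> R if end S
step 2: stack=$ S end if R  input=if end do end if end $  — expand R -> if F
step 3: stack=$ S end if F if  input=if end do end if end $  — match if
step 4: stack=$ S end if F  input=end do end if end $  — expand F -> end do B end
step 5: stack=$ S end if end B do end  input=end do end if end $  — match end
step 6: stack=$ S end if end B do  input=do end if end $  — match do
step 7: stack=$ S end if end B  input=end if end $  — expand B -> epsilon
step 8: stack=$ S end if end  input=end if end $  — match end
step 9: stack=$ S end if  input=if end $  — match if
Stack after step 9: $ S end (top = end).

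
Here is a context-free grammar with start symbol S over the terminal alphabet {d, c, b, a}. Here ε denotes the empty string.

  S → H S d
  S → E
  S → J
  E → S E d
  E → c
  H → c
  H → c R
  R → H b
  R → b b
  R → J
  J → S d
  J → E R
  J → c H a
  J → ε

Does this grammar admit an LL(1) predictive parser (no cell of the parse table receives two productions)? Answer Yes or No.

No

FIRST(S) = {ε, c, d}
FIRST(E) = {c, d}
FIRST(H) = {c}
FIRST(R) = {ε, b, c, d}
FIRST(J) = {ε, c, d}
FOLLOW(S) = {$, c, d}
FOLLOW(E) = {$, a, b, c, d}
FOLLOW(H) = {a, b, c, d}
FOLLOW(R) = {$, a, b, c, d}
FOLLOW(J) = {$, a, b, c, d}
Cell M[E, c] receives both E → S E d and E → c — the grammar is not LL(1).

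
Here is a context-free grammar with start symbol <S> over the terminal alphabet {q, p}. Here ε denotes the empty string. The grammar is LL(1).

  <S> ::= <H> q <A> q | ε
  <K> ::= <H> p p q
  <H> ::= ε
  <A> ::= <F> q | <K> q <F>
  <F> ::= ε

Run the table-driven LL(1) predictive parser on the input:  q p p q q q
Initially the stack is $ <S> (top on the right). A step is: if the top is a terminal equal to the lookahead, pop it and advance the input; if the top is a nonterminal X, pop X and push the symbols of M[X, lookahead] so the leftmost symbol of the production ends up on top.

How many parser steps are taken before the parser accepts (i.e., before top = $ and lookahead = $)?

      Stack                Input          Action
   1  $ <S>                q p p q q q $  expand <S> ::= <H> q <A> q
   2  $ q <A> q <H>        q p p q q q $  expand <H> ::= ε
   3  $ q <A> q            q p p q q q $  match q
   4  $ q <A>              p p q q q $    expand <A> ::= <K> q <F>
   5  $ q <F> q <K>        p p q q q $    expand <K> ::= <H> p p q
   6  $ q <F> q q p p <H>  p p q q q $    expand <H> ::= ε
   7  $ q <F> q q p p      p p q q q $    match p
   8  $ q <F> q q p        p q q q $      match p
   9  $ q <F> q q          q q q $        match q
  10  $ q <F> q            q q $          match q
  11  $ q <F>              q $            expand <F> ::= ε
  12  $ q                  q $            match q
Accept reached after 12 steps.

12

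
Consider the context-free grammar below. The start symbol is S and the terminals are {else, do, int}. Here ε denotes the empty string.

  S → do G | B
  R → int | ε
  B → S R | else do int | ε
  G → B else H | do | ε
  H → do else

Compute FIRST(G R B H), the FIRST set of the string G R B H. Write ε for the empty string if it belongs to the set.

FIRST(R): from R→int we get {int}; from R→ε we get {ε}. So FIRST(R) = {ε, int}.
FIRST(H): from H→do else we get {do}. So FIRST(H) = {do}.
FIRST(S): from S→do G we get {do}; from S→B we get {ε, do, else, int}. So FIRST(S) = {ε, do, else, int}.
FIRST(B): from B→S R we get {ε, do, else, int}; from B→else do int we get {else}; from B→ε we get {ε}. So FIRST(B) = {ε, do, else, int}.
FIRST(G): from G→B else H we get {do, else, int}; from G→do we get {do}; from G→ε we get {ε}. So FIRST(G) = {ε, do, else, int}.
FIRST(G R B H): take FIRST of each symbol in turn, carrying on past any symbol whose FIRST contains ε; result {do, else, int}.

{do, else, int}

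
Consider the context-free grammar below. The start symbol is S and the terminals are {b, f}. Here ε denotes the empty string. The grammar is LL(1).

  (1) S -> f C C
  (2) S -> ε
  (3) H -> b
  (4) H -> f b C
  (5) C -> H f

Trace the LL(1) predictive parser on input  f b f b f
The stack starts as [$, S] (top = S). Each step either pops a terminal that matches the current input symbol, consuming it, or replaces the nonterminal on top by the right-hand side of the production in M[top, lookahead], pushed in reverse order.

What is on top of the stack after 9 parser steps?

step 1: stack=$ S  input=f b f b f $  — expand S -> f C C
step 2: stack=$ C C f  input=f b f b f $  — match f
step 3: stack=$ C C  input=b f b f $  — expand C -> H f
step 4: stack=$ C f H  input=b f b f $  — expand H -> b
step 5: stack=$ C f b  input=b f b f $  — match b
step 6: stack=$ C f  input=f b f $  — match f
step 7: stack=$ C  input=b f $  — expand C -> H f
step 8: stack=$ f H  input=b f $  — expand H -> b
step 9: stack=$ f b  input=b f $  — match b
Stack after step 9: $ f (top = f).

f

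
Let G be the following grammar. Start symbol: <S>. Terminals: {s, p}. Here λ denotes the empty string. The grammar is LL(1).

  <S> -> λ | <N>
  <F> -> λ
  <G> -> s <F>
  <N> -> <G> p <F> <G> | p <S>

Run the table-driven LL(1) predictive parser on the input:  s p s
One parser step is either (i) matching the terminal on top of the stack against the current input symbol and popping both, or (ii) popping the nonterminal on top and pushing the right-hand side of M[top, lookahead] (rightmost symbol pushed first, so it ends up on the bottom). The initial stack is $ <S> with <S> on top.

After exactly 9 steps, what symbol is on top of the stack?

     Stack              Input    Action
  1  $ <S>              s p s $  expand <S> -> <N>
  2  $ <N>              s p s $  expand <N> -> <G> p <F> <G>
  3  $ <G> <F> p <G>    s p s $  expand <G> -> s <F>
  4  $ <G> <F> p <F> s  s p s $  match s
  5  $ <G> <F> p <F>    p s $    expand <F> -> λ
  6  $ <G> <F> p        p s $    match p
  7  $ <G> <F>          s $      expand <F> -> λ
  8  $ <G>              s $      expand <G> -> s <F>
  9  $ <F> s            s $      match s
Stack after step 9: $ <F> (top = <F>).

<F>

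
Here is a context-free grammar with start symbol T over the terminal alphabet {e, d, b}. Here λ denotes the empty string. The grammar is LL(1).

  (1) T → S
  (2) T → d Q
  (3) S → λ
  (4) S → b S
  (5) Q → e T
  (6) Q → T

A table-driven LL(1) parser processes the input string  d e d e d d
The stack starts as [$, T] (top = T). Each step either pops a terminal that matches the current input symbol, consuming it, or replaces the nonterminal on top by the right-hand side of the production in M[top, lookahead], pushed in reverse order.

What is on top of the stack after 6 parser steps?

     Stack  Input          Action
  1  $ T    d e d e d d $  expand T → d Q
  2  $ Q d  d e d e d d $  match d
  3  $ Q    e d e d d $    expand Q → e T
  4  $ T e  e d e d d $    match e
  5  $ T    d e d d $      expand T → d Q
  6  $ Q d  d e d d $      match d
Stack after step 6: $ Q (top = Q).

Q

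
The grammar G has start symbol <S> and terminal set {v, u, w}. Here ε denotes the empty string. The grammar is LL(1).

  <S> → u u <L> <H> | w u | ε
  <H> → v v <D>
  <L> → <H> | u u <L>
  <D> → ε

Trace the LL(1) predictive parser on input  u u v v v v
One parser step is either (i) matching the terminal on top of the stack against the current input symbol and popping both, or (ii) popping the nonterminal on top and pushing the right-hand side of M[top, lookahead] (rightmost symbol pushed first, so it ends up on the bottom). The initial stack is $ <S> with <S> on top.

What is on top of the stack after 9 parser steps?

v

step 1: stack=$ <S>  input=u u v v v v $  — expand <S> → u u <L> <H>
step 2: stack=$ <H> <L> u u  input=u u v v v v $  — match u
step 3: stack=$ <H> <L> u  input=u v v v v $  — match u
step 4: stack=$ <H> <L>  input=v v v v $  — expand <L> → <H>
step 5: stack=$ <H> <H>  input=v v v v $  — expand <H> → v v <D>
step 6: stack=$ <H> <D> v v  input=v v v v $  — match v
step 7: stack=$ <H> <D> v  input=v v v $  — match v
step 8: stack=$ <H> <D>  input=v v $  — expand <D> → ε
step 9: stack=$ <H>  input=v v $  — expand <H> → v v <D>
Stack after step 9: $ <D> v v (top = v).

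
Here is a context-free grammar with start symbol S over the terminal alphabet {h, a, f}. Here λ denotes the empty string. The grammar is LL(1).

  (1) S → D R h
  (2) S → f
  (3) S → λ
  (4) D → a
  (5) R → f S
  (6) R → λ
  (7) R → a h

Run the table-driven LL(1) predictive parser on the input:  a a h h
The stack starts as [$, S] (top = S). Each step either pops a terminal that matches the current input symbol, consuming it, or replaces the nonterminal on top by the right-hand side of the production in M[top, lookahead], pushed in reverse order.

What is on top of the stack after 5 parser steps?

h

     Stack    Input      Action
  1  $ S      a a h h $  expand S → D R h
  2  $ h R D  a a h h $  expand D → a
  3  $ h R a  a a h h $  match a
  4  $ h R    a h h $    expand R → a h
  5  $ h h a  a h h $    match a
Stack after step 5: $ h h (top = h).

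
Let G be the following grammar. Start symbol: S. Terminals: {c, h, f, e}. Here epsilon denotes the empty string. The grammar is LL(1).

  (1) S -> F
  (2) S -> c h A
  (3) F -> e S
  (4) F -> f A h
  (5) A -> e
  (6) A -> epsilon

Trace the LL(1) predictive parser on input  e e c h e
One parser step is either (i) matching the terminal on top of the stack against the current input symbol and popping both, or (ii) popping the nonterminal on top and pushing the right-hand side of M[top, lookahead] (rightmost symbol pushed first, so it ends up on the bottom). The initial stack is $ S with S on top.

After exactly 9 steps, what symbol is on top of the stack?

step 1: stack=$ S  input=e e c h e $  — expand S -> F
step 2: stack=$ F  input=e e c h e $  — expand F -> e S
step 3: stack=$ S e  input=e e c h e $  — match e
step 4: stack=$ S  input=e c h e $  — expand S -> F
step 5: stack=$ F  input=e c h e $  — expand F -> e S
step 6: stack=$ S e  input=e c h e $  — match e
step 7: stack=$ S  input=c h e $  — expand S -> c h A
step 8: stack=$ A h c  input=c h e $  — match c
step 9: stack=$ A h  input=h e $  — match h
Stack after step 9: $ A (top = A).

A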